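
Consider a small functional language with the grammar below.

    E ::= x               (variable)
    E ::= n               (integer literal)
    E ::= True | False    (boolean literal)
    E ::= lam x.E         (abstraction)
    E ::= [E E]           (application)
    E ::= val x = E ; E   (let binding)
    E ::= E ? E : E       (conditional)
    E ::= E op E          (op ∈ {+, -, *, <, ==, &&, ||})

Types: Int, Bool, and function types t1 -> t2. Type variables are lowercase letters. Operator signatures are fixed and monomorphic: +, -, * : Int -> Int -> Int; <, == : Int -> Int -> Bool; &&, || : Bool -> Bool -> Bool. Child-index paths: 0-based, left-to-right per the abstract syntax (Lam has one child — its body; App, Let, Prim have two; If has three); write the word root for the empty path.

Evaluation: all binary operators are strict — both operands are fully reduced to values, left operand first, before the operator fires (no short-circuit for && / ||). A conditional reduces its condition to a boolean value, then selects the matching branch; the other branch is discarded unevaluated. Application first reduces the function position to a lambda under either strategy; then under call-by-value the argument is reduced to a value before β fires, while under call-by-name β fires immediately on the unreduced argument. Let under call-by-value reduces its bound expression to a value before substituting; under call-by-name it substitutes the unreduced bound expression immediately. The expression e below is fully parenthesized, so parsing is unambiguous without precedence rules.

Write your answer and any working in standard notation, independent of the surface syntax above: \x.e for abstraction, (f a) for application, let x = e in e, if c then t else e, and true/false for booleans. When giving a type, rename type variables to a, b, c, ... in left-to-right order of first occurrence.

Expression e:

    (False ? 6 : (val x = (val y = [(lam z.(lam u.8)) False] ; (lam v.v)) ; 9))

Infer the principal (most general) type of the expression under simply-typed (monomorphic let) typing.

Working:
  unify Bool ~ Bool
\u._ : b -> Int
\z._ : a -> b -> Int
  unify a -> b -> Int ~ Bool -> c
  unify a ~ Bool
  unify b -> Int ~ c
_ _ : b -> Int
let y : b -> Int
v : d
\v._ : d -> d
let x : d -> d
  unify Int ~ Int

Answer: Int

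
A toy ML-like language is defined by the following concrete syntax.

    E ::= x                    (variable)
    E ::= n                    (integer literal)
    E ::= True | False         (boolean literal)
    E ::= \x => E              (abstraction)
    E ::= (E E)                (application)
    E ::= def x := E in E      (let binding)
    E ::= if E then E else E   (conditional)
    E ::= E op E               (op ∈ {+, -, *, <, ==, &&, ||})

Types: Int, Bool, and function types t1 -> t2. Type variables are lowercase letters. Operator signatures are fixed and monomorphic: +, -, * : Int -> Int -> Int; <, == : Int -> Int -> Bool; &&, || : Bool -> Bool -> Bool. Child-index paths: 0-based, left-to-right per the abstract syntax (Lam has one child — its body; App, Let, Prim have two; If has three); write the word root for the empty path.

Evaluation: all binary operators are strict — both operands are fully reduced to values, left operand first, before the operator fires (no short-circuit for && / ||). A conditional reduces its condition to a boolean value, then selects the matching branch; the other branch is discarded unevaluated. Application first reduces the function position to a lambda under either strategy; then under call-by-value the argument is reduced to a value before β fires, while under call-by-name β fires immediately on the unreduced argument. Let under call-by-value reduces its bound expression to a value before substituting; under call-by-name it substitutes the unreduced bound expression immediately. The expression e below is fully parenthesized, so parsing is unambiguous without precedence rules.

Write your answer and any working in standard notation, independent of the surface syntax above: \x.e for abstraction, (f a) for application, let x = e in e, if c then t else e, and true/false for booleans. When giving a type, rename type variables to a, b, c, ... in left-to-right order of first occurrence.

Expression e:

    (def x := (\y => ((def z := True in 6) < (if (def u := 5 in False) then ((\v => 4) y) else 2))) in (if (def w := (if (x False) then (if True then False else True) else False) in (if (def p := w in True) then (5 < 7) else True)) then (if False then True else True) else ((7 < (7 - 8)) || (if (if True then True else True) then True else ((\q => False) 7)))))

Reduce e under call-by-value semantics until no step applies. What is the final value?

Answer: true

Working:
step 0: (let x = (\y.((let z = true in 6) < (if (let u = 5 in false) then ((\v.4) y) else 2))) in (if (let w = (if (x false) then (if true then false else true) else false) in (if (let p = w in true) then (5 < 7) else true)) then (if false then true else true) else ((7 < (7 - 8)) || (if (if true then true else true) then true else ((\q.false) 7)))))
step 1: [let@root] (if (let w = (if ((\y.((let z = true in 6) < (if (let u = 5 in false) then ((\v.4) y) else 2))) false) then (if true then false else true) else false) in (if (let p = w in true) then (5 < 7) else true)) then (if false then true else true) else ((7 < (7 - 8)) || (if (if true then true else true) then true else ((\q.false) 7))))
step 2: [beta@0.0.0] (if (let w = (if ((let z = true in 6) < (if (let u = 5 in false) then ((\v.4) false) else 2)) then (if true then false else true) else false) in (if (let p = w in true) then (5 < 7) else true)) then (if false then true else true) else ((7 < (7 - 8)) || (if (if true then true else true) then true else ((\q.false) 7))))
step 3: [let@0.0.0.0] (if (let w = (if (6 < (if (let u = 5 in false) then ((\v.4) false) else 2)) then (if true then false else true) else false) in (if (let p = w in true) then (5 < 7) else true)) then (if false then true else true) else ((7 < (7 - 8)) || (if (if true then true else true) then true else ((\q.false) 7))))
step 4: [let@0.0.0.1.0] (if (let w = (if (6 < (if false then ((\v.4) false) else 2)) then (if true then false else true) else false) in (if (let p = w in true) then (5 < 7) else true)) then (if false then true else true) else ((7 < (7 - 8)) || (if (if true then true else true) then true else ((\q.false) 7))))
step 5: [if@0.0.0.1] (if (let w = (if (6 < 2) then (if true then false else true) else false) in (if (let p = w in true) then (5 < 7) else true)) then (if false then true else true) else ((7 < (7 - 8)) || (if (if true then true else true) then true else ((\q.false) 7))))
step 6: [delta@0.0.0] (if (let w = (if false then (if true then false else true) else false) in (if (let p = w in true) then (5 < 7) else true)) then (if false then true else true) else ((7 < (7 - 8)) || (if (if true then true else true) then true else ((\q.false) 7))))
step 7: [if@0.0] (if (let w = false in (if (let p = w in true) then (5 < 7) else true)) then (if false then true else true) else ((7 < (7 - 8)) || (if (if true then true else true) then true else ((\q.false) 7))))
step 8: [let@0] (if (if (let p = false in true) then (5 < 7) else true) then (if false then true else true) else ((7 < (7 - 8)) || (if (if true then true else true) then true else ((\q.false) 7))))
step 9: [let@0.0] (if (if true then (5 < 7) else true) then (if false then true else true) else ((7 < (7 - 8)) || (if (if true then true else true) then true else ((\q.false) 7))))
step 10: [if@0] (if (5 < 7) then (if false then true else true) else ((7 < (7 - 8)) || (if (if true then true else true) then true else ((\q.false) 7))))
step 11: [delta@0] (if true then (if false then true else true) else ((7 < (7 - 8)) || (if (if true then true else true) then true else ((\q.false) 7))))
step 12: [if@root] (if false then true else true)
step 13: [if@root] true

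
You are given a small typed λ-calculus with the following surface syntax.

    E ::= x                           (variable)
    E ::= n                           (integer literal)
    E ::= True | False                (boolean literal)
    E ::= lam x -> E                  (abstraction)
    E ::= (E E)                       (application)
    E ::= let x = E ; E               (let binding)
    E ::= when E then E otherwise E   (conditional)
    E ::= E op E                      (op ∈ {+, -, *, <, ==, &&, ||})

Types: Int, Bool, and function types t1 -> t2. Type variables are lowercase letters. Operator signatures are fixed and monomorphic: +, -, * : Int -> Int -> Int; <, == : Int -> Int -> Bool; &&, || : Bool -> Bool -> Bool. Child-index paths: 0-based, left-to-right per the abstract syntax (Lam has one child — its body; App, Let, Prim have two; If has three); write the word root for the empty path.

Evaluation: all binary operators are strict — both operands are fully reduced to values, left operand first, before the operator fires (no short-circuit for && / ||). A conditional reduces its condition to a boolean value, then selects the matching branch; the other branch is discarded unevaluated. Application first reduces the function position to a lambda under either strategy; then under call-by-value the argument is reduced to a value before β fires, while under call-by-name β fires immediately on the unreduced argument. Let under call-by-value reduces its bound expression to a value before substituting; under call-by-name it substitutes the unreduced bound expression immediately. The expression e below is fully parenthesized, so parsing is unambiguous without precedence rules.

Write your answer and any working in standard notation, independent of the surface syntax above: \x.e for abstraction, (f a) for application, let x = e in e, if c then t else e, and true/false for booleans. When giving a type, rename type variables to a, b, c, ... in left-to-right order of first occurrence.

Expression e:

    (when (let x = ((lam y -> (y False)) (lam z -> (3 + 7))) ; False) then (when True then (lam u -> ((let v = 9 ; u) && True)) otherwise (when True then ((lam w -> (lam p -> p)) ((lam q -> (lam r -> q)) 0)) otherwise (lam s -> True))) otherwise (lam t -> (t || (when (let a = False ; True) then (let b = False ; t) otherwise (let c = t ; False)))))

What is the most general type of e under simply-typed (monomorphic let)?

Trace:
y : a
  unify a ~ Bool -> b
_ _ : b
\y._ : (Bool -> b) -> b
  unify Int ~ Int
  unify Int ~ Int
\z._ : c -> Int
  unify (Bool -> b) -> b ~ (c -> Int) -> d
  unify Bool -> b ~ c -> Int
  unify Bool ~ c
  unify b ~ Int
  unify Int ~ d
_ _ : Int
let x : Int
  unify Bool ~ Bool
  unify Bool ~ Bool
let v : Int
u : e
  unify e ~ Bool
  unify Bool ~ Bool
\u._ : Bool -> Bool
  unify Bool ~ Bool
p : g
\p._ : g -> g
\w._ : f -> g -> g
q : h
\r._ : i -> h
\q._ : h -> i -> h
  unify h -> i -> h ~ Int -> j
  unify h ~ Int
  unify i -> Int ~ j
_ _ : i -> Int
  unify f -> g -> g ~ (i -> Int) -> k
  unify f ~ i -> Int
  unify g -> g ~ k
_ _ : g -> g
\s._ : l -> Bool
  unify g -> g ~ l -> Bool
  unify g ~ l
  unify l ~ Bool
  unify Bool -> Bool ~ Bool -> Bool
  unify Bool ~ Bool
  unify Bool ~ Bool
t : m
  unify m ~ Bool
let a : Bool
  unify Bool ~ Bool
let b : Bool
t : Bool
t : Bool
let c : Bool
  unify Bool ~ Bool
  unify Bool ~ Bool
\t._ : Bool -> Bool
  unify Bool -> Bool ~ Bool -> Bool
  unify Bool ~ Bool
  unify Bool ~ Bool

Answer: Bool -> Bool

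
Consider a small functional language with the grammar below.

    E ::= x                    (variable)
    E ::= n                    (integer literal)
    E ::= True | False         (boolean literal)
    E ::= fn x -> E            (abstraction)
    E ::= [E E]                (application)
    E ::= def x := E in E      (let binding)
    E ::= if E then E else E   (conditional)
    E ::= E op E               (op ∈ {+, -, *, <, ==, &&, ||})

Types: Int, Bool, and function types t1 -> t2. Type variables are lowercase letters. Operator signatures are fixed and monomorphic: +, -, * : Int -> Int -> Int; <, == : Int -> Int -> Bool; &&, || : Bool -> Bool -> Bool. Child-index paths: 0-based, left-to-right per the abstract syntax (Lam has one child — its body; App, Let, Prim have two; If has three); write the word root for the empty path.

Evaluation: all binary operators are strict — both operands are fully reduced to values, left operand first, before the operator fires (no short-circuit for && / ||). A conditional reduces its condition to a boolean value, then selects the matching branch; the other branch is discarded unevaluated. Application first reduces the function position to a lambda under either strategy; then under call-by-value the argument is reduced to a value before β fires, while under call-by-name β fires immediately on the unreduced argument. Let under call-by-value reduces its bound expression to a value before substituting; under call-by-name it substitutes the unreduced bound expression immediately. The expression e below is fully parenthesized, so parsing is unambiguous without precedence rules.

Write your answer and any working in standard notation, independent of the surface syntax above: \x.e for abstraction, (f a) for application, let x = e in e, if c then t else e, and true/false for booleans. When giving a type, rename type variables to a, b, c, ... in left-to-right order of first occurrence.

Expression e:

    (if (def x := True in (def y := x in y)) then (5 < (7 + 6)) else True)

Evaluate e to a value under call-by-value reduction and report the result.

Working:
step 0: (if (let x = true in (let y = x in y)) then (5 < (7 + 6)) else true)
step 1: [let@0] (if (let y = true in y) then (5 < (7 + 6)) else true)
step 2: [let@0] (if true then (5 < (7 + 6)) else true)
step 3: [if@root] (5 < (7 + 6))
step 4: [delta@1] (5 < 13)
step 5: [delta@root] true

Answer: true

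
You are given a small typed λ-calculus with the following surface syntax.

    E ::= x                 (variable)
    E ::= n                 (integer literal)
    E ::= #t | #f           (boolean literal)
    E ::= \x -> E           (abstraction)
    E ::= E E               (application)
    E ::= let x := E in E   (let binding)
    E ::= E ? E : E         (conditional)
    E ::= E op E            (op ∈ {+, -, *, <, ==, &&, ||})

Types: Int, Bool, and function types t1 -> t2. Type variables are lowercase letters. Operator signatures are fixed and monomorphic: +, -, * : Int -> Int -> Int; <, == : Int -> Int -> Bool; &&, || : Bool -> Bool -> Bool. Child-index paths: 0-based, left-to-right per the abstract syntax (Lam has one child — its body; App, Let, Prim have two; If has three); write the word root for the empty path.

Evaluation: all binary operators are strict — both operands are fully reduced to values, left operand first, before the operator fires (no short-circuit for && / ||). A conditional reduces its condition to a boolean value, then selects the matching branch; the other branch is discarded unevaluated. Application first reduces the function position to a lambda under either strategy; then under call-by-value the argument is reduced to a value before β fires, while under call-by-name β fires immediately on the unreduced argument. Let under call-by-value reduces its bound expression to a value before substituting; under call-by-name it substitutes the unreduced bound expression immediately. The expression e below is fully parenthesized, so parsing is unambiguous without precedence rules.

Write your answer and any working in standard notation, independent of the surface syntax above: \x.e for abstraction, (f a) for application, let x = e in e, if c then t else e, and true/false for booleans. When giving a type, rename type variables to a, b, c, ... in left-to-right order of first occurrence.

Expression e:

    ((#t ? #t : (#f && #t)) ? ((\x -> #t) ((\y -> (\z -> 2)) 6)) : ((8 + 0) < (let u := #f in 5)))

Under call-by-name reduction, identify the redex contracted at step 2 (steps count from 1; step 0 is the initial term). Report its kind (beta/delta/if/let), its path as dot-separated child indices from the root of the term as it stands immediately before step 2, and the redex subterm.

Answer: if at root : (if true then ((\x.true) ((\y.(\z.2)) 6)) else ((8 + 0) < (let u = false in 5)))

Derivation:
step 0: (if (if true then true else (false && true)) then ((\x.true) ((\y.(\z.2)) 6)) else ((8 + 0) < (let u = false in 5)))
step 1: [if@0] (if true then ((\x.true) ((\y.(\z.2)) 6)) else ((8 + 0) < (let u = false in 5)))
step 2: [if@root] ((\x.true) ((\y.(\z.2)) 6))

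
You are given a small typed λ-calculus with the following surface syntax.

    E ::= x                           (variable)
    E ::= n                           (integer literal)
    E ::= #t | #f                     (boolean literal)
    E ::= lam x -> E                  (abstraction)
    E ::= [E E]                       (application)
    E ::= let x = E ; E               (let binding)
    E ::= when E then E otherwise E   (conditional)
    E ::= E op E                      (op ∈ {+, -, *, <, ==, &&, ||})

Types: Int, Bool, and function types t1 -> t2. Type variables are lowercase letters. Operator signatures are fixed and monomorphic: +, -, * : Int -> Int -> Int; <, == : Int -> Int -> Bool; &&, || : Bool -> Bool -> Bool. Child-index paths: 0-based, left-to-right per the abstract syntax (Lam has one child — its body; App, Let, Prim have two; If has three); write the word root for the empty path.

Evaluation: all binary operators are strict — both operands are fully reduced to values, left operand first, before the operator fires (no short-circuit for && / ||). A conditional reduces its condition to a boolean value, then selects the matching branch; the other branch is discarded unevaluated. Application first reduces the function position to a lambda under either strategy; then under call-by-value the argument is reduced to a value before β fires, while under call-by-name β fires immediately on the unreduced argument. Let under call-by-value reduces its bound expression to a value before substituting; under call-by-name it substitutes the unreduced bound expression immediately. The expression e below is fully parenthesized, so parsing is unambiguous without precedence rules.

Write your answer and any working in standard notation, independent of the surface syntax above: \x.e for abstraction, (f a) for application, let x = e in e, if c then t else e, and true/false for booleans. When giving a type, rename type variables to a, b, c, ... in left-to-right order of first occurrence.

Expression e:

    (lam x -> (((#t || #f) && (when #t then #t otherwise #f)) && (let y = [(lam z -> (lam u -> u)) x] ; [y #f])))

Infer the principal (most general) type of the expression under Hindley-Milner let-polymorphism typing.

Working:
  unify Bool ~ Bool
  unify Bool ~ Bool
  unify Bool ~ Bool
  unify Bool ~ Bool
  unify Bool ~ Bool
  unify Bool ~ Bool
  unify Bool ~ Bool
u : c
\u._ : c -> c
\z._ : b -> c -> c
x : a
  unify b -> c -> c ~ a -> d
  unify b ~ a
  unify c -> c ~ d
_ _ : c -> c
let y : forall. c -> c
y : e -> e
  unify e -> e ~ Bool -> f
  unify e ~ Bool
  unify Bool ~ f
_ _ : Bool
  unify Bool ~ Bool
\x._ : a -> Bool

Answer: a -> Bool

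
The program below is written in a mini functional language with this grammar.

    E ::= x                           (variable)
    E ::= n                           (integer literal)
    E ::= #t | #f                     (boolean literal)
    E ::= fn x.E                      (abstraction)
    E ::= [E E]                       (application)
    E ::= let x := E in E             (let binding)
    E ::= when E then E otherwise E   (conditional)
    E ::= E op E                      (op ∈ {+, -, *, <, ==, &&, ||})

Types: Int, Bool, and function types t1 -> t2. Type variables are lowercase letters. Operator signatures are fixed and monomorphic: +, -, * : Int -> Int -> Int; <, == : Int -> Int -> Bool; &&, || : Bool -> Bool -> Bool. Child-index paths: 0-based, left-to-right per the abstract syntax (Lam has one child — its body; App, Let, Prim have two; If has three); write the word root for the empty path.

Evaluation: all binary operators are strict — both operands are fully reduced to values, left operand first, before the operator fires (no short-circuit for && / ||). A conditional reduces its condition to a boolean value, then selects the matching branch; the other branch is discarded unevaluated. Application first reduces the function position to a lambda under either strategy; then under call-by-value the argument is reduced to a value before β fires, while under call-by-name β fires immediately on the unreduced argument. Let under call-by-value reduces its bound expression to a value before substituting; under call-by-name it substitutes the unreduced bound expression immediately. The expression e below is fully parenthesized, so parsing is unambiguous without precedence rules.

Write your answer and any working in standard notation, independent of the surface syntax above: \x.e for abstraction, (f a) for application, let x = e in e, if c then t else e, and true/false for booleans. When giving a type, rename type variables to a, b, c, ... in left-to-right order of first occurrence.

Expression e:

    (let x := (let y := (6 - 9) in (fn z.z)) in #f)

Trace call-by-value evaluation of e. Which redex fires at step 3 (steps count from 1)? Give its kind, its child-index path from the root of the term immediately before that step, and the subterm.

Working:
step 0: (let x = (let y = (6 - 9) in (\z.z)) in false)
step 1: [delta@0.0] (let x = (let y = -3 in (\z.z)) in false)
step 2: [let@0] (let x = (\z.z) in false)
step 3: [let@root] false

Answer: let at root : (let x = (\z.z) in false)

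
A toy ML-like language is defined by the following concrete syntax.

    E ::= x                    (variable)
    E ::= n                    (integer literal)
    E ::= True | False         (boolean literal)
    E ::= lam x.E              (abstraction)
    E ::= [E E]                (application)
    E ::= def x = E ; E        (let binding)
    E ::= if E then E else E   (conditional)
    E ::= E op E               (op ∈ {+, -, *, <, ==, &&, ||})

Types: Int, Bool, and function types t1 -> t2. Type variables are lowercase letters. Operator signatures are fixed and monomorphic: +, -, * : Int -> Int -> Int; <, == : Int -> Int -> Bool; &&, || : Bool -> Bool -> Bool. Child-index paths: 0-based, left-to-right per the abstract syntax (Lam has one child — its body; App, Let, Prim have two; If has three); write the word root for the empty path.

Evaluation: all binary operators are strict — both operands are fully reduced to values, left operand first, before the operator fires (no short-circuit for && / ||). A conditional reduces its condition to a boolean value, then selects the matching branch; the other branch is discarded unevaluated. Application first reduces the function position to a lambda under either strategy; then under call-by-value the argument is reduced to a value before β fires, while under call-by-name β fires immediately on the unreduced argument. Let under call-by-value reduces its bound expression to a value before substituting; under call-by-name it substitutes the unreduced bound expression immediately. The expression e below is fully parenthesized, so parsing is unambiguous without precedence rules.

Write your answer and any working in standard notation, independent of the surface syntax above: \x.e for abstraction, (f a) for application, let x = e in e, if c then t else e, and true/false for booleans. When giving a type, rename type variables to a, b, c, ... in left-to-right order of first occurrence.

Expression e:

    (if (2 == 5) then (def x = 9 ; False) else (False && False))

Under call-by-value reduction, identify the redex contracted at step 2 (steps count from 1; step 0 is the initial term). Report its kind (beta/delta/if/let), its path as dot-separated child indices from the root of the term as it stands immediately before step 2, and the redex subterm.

Answer: if at root : (if false then (let x = 9 in false) else (false && false))

Trace:
step 0: (if (2 == 5) then (let x = 9 in false) else (false && false))
step 1: [delta@0] (if false then (let x = 9 in false) else (false && false))
step 2: [if@root] (false && false)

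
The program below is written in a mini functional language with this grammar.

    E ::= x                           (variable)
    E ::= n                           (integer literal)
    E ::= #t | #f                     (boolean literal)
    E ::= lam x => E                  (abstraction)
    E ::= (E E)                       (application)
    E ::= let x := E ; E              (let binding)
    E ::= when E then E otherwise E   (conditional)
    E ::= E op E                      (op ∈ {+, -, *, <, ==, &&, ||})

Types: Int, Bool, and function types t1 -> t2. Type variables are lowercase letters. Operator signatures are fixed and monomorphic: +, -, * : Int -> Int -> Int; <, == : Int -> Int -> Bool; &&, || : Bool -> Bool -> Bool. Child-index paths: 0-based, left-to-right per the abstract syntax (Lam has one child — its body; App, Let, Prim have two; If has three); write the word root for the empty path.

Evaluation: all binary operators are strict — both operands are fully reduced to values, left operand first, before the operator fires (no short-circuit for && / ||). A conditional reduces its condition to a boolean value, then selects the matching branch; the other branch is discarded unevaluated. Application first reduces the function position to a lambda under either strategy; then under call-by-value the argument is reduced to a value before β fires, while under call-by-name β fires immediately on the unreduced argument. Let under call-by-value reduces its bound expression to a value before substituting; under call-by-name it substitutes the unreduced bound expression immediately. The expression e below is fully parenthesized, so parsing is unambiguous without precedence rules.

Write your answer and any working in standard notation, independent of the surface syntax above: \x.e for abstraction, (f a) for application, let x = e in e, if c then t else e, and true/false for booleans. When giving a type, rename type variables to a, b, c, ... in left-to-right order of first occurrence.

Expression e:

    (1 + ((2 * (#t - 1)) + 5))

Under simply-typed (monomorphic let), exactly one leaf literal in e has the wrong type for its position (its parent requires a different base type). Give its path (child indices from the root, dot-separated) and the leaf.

Working:
  unify Int ~ Int
  unify Int ~ Int
  unify Bool ~ Int
  FAIL: mismatch Bool ~ Int

Answer: 1.0.1.0 : true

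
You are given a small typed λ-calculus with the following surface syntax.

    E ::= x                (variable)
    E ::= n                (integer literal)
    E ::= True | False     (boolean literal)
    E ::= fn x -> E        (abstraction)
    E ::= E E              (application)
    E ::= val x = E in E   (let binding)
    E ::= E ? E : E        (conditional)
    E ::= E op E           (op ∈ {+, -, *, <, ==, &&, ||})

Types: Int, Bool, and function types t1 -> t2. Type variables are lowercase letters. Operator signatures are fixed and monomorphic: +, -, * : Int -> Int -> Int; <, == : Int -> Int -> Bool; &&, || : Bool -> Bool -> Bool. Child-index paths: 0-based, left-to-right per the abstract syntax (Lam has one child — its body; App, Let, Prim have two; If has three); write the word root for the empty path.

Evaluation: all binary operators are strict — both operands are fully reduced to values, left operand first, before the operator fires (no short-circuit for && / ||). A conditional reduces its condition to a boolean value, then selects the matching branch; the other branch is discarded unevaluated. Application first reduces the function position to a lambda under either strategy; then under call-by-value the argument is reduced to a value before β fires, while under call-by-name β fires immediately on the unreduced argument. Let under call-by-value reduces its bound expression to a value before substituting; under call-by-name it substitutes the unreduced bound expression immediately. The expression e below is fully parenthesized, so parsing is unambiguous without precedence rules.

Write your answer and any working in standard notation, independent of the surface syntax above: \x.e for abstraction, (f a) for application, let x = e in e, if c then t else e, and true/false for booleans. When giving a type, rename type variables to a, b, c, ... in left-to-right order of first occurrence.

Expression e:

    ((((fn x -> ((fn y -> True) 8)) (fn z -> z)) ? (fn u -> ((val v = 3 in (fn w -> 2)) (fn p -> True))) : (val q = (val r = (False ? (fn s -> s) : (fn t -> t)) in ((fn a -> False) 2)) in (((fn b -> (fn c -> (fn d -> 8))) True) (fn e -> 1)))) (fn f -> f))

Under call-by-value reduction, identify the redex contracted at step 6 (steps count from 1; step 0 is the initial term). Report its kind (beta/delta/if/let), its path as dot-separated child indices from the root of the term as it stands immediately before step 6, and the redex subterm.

Answer: beta at root : ((\w.2) (\p.true))

Trace:
step 0: ((if ((\x.((\y.true) 8)) (\z.z)) then (\u.((let v = 3 in (\w.2)) (\p.true))) else (let q = (let r = (if false then (\s.s) else (\t.t)) in ((\a.false) 2)) in (((\b.(\c.(\d.8))) true) (\e.1)))) (\f.f))
step 1: [beta@0.0] ((if ((\y.true) 8) then (\u.((let v = 3 in (\w.2)) (\p.true))) else (let q = (let r = (if false then (\s.s) else (\t.t)) in ((\a.false) 2)) in (((\b.(\c.(\d.8))) true) (\e.1)))) (\f.f))
step 2: [beta@0.0] ((if true then (\u.((let v = 3 in (\w.2)) (\p.true))) else (let q = (let r = (if false then (\s.s) else (\t.t)) in ((\a.false) 2)) in (((\b.(\c.(\d.8))) true) (\e.1)))) (\f.f))
step 3: [if@0] ((\u.((let v = 3 in (\w.2)) (\p.true))) (\f.f))
step 4: [beta@root] ((let v = 3 in (\w.2)) (\p.true))
step 5: [let@0] ((\w.2) (\p.true))
step 6: [beta@root] 2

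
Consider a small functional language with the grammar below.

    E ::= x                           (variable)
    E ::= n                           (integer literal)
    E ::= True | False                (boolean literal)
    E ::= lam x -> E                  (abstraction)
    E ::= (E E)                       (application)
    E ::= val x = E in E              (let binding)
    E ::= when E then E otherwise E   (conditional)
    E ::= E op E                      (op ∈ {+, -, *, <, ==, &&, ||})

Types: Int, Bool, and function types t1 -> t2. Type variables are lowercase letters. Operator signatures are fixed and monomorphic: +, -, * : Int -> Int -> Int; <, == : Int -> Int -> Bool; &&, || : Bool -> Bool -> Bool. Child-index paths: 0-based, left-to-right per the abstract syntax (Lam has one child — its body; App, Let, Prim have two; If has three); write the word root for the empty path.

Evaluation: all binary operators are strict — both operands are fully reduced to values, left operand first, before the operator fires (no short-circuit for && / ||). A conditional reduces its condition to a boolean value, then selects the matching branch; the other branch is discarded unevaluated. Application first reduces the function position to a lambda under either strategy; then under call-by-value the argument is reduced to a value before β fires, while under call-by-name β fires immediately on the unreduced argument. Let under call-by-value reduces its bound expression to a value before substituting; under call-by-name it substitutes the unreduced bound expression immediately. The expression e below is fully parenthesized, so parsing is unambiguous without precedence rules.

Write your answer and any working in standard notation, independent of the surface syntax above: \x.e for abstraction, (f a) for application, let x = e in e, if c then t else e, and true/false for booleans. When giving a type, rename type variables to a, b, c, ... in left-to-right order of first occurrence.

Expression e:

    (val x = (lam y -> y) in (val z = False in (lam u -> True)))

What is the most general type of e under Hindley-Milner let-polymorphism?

Working:
y : a
\y._ : a -> a
let x : forall. a -> a
let z : Bool
\u._ : b -> Bool

Answer: a -> Bool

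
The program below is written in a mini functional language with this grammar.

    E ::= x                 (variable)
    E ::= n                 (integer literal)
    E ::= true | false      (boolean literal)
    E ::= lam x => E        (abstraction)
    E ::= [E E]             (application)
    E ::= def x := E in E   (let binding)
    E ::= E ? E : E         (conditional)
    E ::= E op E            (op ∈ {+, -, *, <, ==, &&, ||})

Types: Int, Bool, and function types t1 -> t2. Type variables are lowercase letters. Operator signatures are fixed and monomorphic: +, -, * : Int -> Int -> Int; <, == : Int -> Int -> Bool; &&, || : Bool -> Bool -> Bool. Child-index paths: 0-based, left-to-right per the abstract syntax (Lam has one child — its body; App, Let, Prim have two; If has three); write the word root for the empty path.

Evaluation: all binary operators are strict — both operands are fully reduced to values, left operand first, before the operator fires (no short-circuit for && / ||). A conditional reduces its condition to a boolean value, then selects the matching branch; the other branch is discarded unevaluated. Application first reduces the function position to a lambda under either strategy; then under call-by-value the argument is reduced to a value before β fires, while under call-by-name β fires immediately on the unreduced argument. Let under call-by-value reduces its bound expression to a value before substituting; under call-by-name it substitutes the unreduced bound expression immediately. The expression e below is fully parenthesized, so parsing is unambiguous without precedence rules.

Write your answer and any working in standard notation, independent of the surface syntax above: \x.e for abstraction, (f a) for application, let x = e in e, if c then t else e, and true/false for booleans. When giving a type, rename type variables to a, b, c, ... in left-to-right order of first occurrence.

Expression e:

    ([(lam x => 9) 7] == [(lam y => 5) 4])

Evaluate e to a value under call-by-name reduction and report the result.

Derivation:
step 0: (((\x.9) 7) == ((\y.5) 4))
step 1: [beta@0] (9 == ((\y.5) 4))
step 2: [beta@1] (9 == 5)
step 3: [delta@root] false

Answer: false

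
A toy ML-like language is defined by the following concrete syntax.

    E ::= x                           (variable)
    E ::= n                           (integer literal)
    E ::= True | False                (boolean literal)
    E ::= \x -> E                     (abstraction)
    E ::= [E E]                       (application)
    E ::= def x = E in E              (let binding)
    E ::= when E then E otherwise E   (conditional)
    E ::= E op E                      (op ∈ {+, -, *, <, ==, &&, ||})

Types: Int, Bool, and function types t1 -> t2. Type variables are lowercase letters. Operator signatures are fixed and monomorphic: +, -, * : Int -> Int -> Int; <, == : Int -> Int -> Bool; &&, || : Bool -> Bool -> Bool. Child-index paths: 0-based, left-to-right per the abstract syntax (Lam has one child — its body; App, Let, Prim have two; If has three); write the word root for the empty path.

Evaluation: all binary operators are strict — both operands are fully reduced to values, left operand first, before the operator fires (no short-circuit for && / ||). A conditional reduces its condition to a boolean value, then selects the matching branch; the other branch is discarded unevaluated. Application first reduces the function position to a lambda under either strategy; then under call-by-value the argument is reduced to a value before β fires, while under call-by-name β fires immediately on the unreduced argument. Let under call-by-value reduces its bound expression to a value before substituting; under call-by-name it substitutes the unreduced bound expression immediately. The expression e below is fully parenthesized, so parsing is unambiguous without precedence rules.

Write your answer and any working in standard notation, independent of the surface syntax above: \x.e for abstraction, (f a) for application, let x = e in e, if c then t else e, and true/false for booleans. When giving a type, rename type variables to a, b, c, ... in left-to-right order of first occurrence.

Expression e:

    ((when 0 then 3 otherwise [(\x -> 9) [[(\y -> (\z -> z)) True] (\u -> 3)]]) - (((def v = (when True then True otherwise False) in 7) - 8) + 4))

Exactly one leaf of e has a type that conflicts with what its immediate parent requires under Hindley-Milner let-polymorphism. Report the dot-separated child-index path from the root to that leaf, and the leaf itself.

Answer: 0.0 : 0

Working:
  unify Int ~ Bool
  FAIL: mismatch Int ~ Bool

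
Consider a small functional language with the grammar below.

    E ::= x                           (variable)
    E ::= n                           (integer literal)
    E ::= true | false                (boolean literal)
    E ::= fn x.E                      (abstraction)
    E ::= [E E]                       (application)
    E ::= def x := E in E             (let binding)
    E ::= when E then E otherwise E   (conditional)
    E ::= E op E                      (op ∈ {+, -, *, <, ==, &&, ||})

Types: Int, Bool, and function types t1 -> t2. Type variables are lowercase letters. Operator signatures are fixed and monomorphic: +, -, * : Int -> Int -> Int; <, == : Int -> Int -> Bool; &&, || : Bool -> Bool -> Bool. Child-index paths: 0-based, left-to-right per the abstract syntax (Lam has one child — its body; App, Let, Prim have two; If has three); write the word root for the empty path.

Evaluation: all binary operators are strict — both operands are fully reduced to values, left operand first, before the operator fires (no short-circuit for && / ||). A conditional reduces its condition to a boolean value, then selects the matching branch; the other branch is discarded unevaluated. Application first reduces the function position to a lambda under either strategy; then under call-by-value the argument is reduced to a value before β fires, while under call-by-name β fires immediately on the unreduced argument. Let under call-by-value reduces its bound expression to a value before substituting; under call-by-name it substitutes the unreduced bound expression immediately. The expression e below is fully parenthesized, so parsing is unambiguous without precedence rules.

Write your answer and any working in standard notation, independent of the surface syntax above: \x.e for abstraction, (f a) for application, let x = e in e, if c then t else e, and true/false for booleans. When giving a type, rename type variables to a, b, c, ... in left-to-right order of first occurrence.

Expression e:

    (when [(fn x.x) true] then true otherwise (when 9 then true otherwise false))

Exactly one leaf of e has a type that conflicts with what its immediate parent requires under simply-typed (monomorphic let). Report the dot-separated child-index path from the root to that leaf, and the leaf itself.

Answer: 2.0 : 9

Derivation:
x : a
\x._ : a -> a
  unify a -> a ~ Bool -> b
  unify a ~ Bool
  unify Bool ~ b
_ _ : Bool
  unify Bool ~ Bool
  unify Int ~ Bool
  FAIL: mismatch Int ~ Bool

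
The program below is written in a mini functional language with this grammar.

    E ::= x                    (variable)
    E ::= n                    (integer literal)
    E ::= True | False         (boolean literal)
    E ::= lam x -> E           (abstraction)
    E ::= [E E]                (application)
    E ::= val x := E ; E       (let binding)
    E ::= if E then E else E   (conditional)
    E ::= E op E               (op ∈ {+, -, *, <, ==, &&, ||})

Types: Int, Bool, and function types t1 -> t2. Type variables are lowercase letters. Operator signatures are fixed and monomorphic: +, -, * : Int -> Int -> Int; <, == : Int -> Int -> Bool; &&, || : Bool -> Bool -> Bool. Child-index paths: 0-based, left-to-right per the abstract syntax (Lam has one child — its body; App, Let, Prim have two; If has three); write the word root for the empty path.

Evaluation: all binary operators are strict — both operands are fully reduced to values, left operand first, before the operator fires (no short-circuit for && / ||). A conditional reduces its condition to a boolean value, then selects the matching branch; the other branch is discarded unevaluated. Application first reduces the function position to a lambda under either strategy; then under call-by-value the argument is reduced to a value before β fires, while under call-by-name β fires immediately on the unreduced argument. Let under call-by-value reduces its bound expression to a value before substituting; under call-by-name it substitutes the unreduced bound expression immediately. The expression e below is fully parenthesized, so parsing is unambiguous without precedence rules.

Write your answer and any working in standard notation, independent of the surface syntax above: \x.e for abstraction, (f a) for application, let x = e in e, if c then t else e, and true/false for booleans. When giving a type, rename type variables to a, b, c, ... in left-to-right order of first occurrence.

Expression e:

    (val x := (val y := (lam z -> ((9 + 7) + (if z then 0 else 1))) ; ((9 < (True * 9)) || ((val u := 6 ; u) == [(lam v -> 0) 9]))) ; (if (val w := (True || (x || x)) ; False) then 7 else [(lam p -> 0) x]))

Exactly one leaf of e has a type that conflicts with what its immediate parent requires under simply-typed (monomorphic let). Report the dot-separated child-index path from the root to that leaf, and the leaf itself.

Derivation:
  unify Int ~ Int
  unify Int ~ Int
  unify Int ~ Int
z : a
  unify a ~ Bool
  unify Int ~ Int
  unify Int ~ Int
\z._ : Bool -> Int
let y : Bool -> Int
  unify Int ~ Int
  unify Bool ~ Int
  FAIL: mismatch Bool ~ Int

Answer: 0.1.0.1.0 : true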